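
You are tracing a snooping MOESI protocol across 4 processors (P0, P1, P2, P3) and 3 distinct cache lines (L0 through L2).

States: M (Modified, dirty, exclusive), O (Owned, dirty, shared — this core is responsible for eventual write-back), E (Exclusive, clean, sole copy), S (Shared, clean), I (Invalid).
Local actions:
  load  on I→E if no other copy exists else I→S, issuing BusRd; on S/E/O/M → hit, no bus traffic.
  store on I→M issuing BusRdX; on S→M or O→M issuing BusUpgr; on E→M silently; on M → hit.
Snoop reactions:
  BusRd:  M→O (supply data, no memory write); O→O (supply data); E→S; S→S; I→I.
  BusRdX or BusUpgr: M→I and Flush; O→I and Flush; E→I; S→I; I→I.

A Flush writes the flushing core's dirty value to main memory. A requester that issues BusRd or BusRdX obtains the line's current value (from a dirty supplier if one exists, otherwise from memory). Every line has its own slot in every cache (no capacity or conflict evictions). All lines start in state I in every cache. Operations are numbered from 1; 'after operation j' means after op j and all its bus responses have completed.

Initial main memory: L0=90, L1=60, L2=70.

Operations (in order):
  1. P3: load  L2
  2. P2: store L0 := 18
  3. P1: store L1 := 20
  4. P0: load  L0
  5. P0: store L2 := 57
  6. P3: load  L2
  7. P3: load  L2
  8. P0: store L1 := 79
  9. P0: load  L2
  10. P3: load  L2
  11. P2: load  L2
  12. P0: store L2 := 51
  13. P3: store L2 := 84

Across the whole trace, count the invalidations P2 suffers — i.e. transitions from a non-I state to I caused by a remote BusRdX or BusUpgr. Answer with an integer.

invalidations = 1

1. P3: load  L2  bus=[BusRd]  L2: P0=I P1=I P2=I P3=E  mem[L2]=70
2. P2: store L0 := 18  bus=[BusRdX]  L0: P0=I P1=I P2=M P3=I  mem[L0]=90
3. P1: store L1 := 20  bus=[BusRdX]  L1: P0=I P1=M P2=I P3=I  mem[L1]=60
4. P0: load  L0  bus=[BusRd]  L0: P0=S P1=I P2=O P3=I  mem[L0]=90
5. P0: store L2 := 57  bus=[BusRdX]  L2: P0=M P1=I P2=I P3=I  mem[L2]=70
6. P3: load  L2  bus=[BusRd]  L2: P0=O P1=I P2=I P3=S  mem[L2]=70
7. P3: load  L2  bus=[-]  L2: P0=O P1=I P2=I P3=S  mem[L2]=70
8. P0: store L1 := 79  bus=[BusRdX,Flush]  L1: P0=M P1=I P2=I P3=I  mem[L1]=20
9. P0: load  L2  bus=[-]  L2: P0=O P1=I P2=I P3=S  mem[L2]=70
10. P3: load  L2  bus=[-]  L2: P0=O P1=I P2=I P3=S  mem[L2]=70
11. P2: load  L2  bus=[BusRd]  L2: P0=O P1=I P2=S P3=S  mem[L2]=70
12. P0: store L2 := 51  bus=[BusUpgr]  L2: P0=M P1=I P2=I P3=I  mem[L2]=70
13. P3: store L2 := 84  bus=[BusRdX,Flush]  L2: P0=I P1=I P2=I P3=M  mem[L2]=51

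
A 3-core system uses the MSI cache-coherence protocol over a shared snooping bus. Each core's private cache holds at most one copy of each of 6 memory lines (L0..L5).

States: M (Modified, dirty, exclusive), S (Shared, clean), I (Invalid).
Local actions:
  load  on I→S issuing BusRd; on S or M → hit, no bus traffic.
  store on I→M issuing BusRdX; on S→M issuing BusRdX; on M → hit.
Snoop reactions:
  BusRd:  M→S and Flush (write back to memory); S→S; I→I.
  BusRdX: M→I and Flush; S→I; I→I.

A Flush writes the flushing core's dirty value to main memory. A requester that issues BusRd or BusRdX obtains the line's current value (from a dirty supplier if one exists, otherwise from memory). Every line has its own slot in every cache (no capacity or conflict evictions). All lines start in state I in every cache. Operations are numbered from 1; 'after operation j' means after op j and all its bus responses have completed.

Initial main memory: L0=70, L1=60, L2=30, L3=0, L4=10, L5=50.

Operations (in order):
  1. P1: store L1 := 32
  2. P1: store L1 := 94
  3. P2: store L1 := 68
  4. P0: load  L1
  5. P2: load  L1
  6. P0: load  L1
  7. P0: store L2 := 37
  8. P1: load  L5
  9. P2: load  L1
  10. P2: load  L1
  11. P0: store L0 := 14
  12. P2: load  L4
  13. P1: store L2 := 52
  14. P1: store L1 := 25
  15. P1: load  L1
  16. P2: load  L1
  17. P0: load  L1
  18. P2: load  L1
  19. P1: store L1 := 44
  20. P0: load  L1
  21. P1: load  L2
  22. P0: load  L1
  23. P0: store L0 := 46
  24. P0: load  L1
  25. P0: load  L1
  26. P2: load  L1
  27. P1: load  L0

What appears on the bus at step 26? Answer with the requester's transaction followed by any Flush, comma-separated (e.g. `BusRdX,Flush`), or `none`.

  op1 P1: store L1 := 32 → I/M/I on L1; bus BusRdX; mem=60
  op2 P1: store L1 := 94 → I/M/I on L1; bus (none); mem=60
  op3 P2: store L1 := 68 → I/I/M on L1; bus BusRdX Flush; mem=94
  op4 P0: load  L1 → S/I/S on L1; bus BusRd Flush; mem=68
  op5 P2: load  L1 → S/I/S on L1; bus (none); mem=68
  op6 P0: load  L1 → S/I/S on L1; bus (none); mem=68
  op7 P0: store L2 := 37 → M/I/I on L2; bus BusRdX; mem=30
  op8 P1: load  L5 → I/S/I on L5; bus BusRd; mem=50
  op9 P2: load  L1 → S/I/S on L1; bus (none); mem=68
  op10 P2: load  L1 → S/I/S on L1; bus (none); mem=68
  op11 P0: store L0 := 14 → M/I/I on L0; bus BusRdX; mem=70
  op12 P2: load  L4 → I/I/S on L4; bus BusRd; mem=10
  op13 P1: store L2 := 52 → I/M/I on L2; bus BusRdX Flush; mem=37
  op14 P1: store L1 := 25 → I/M/I on L1; bus BusRdX; mem=68
  op15 P1: load  L1 → I/M/I on L1; bus (none); mem=68
  op16 P2: load  L1 → I/S/S on L1; bus BusRd Flush; mem=25
  op17 P0: load  L1 → S/S/S on L1; bus BusRd; mem=25
  op18 P2: load  L1 → S/S/S on L1; bus (none); mem=25
  op19 P1: store L1 := 44 → I/M/I on L1; bus BusRdX; mem=25
  op20 P0: load  L1 → S/S/I on L1; bus BusRd Flush; mem=44
  op21 P1: load  L2 → I/M/I on L2; bus (none); mem=37
  op22 P0: load  L1 → S/S/I on L1; bus (none); mem=44
  op23 P0: store L0 := 46 → M/I/I on L0; bus (none); mem=70
  op24 P0: load  L1 → S/S/I on L1; bus (none); mem=44
  op25 P0: load  L1 → S/S/I on L1; bus (none); mem=44
  op26 P2: load  L1 → S/S/S on L1; bus BusRd; mem=44
  op27 P1: load  L0 → S/S/I on L0; bus BusRd Flush; mem=46

bus = BusRd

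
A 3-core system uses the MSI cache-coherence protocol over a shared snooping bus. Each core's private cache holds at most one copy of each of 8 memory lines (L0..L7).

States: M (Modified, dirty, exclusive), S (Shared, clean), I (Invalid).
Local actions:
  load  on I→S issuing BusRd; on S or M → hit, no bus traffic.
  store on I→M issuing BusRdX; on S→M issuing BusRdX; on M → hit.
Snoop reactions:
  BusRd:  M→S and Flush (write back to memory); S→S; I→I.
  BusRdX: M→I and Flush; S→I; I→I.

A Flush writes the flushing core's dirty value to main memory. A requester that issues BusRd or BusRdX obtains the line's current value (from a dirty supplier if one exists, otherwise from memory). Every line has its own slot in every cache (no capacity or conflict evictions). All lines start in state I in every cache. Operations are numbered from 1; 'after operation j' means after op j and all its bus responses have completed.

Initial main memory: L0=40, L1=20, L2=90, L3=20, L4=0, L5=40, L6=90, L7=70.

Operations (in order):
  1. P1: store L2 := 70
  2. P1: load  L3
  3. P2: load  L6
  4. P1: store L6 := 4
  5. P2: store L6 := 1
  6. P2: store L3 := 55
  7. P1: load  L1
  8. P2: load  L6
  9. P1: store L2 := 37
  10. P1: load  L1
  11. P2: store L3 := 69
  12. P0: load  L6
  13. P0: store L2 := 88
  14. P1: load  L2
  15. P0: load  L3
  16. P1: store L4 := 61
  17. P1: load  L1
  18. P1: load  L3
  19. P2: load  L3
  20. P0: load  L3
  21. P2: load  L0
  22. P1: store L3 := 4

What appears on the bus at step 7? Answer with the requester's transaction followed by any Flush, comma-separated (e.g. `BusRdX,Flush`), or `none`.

bus = BusRd

[1] P1: store L2 := 70 | P0:I, P1:M(70), P2:I | bus: BusRdX
[2] P1: load  L3 | P0:I, P1:S(20), P2:I | bus: BusRd
[3] P2: load  L6 | P0:I, P1:I, P2:S(90) | bus: BusRd
[4] P1: store L6 := 4 | P0:I, P1:M(4), P2:I | bus: BusRdX
[5] P2: store L6 := 1 | P0:I, P1:I, P2:M(1) | bus: BusRdX,Flush
[6] P2: store L3 := 55 | P0:I, P1:I, P2:M(55) | bus: BusRdX
[7] P1: load  L1 | P0:I, P1:S(20), P2:I | bus: BusRd
[8] P2: load  L6 | P0:I, P1:I, P2:M(1) | bus: none
[9] P1: store L2 := 37 | P0:I, P1:M(37), P2:I | bus: none
[10] P1: load  L1 | P0:I, P1:S(20), P2:I | bus: none
[11] P2: store L3 := 69 | P0:I, P1:I, P2:M(69) | bus: none
[12] P0: load  L6 | P0:S(1), P1:I, P2:S(1) | bus: BusRd,Flush
[13] P0: store L2 := 88 | P0:M(88), P1:I, P2:I | bus: BusRdX,Flush
[14] P1: load  L2 | P0:S(88), P1:S(88), P2:I | bus: BusRd,Flush
[15] P0: load  L3 | P0:S(69), P1:I, P2:S(69) | bus: BusRd,Flush
[16] P1: store L4 := 61 | P0:I, P1:M(61), P2:I | bus: BusRdX
[17] P1: load  L1 | P0:I, P1:S(20), P2:I | bus: none
[18] P1: load  L3 | P0:S(69), P1:S(69), P2:S(69) | bus: BusRd
[19] P2: load  L3 | P0:S(69), P1:S(69), P2:S(69) | bus: none
[20] P0: load  L3 | P0:S(69), P1:S(69), P2:S(69) | bus: none
[21] P2: load  L0 | P0:I, P1:I, P2:S(40) | bus: BusRd
[22] P1: store L3 := 4 | P0:I, P1:M(4), P2:I | bus: BusRdX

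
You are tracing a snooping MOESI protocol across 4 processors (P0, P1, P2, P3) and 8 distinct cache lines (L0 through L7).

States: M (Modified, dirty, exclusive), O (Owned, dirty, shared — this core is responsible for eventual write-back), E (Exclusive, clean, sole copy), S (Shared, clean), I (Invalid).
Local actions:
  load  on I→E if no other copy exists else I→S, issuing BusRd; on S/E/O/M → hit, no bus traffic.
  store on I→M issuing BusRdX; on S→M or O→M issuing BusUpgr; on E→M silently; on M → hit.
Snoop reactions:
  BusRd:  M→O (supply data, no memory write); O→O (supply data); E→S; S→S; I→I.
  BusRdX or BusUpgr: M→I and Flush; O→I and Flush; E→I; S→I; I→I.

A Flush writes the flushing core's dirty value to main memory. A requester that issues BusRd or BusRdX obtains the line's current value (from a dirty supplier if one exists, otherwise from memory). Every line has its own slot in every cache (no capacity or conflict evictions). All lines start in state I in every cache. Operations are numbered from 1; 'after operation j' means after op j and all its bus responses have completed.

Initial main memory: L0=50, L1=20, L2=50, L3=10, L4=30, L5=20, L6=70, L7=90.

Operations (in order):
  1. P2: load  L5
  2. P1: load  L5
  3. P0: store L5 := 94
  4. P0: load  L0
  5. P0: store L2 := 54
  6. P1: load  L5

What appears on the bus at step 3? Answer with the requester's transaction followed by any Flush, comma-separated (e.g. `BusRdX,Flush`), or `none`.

bus = BusRdX

  op1 P2: load  L5 → I/I/E/I on L5; bus BusRd; mem=20
  op2 P1: load  L5 → I/S/S/I on L5; bus BusRd; mem=20
  op3 P0: store L5 := 94 → M/I/I/I on L5; bus BusRdX; mem=20
  op4 P0: load  L0 → E/I/I/I on L0; bus BusRd; mem=50
  op5 P0: store L2 := 54 → M/I/I/I on L2; bus BusRdX; mem=50
  op6 P1: load  L5 → O/S/I/I on L5; bus BusRd; mem=20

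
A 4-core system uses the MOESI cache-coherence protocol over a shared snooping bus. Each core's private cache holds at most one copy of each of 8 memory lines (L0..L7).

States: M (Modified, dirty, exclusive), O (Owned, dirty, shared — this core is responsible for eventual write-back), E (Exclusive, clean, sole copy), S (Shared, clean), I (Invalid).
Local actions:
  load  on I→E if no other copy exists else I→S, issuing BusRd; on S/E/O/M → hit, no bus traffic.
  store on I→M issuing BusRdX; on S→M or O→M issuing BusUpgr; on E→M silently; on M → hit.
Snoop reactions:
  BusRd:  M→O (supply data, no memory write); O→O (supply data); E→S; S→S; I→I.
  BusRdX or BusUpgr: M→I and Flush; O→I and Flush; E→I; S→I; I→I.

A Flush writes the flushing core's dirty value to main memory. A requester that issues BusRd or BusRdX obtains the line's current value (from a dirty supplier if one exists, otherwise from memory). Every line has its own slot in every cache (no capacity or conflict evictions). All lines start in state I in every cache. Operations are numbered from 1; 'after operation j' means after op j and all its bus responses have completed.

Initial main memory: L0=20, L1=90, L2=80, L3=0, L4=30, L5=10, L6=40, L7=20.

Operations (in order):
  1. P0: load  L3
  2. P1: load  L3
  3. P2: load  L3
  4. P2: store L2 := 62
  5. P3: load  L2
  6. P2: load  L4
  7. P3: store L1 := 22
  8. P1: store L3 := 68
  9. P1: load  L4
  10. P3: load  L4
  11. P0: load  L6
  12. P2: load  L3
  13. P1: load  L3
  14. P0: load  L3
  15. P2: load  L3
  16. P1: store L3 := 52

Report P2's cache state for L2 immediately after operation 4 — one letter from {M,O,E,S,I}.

1. P0: load  L3  bus=[BusRd]  L3: P0=E P1=I P2=I P3=I  mem[L3]=0
2. P1: load  L3  bus=[BusRd]  L3: P0=S P1=S P2=I P3=I  mem[L3]=0
3. P2: load  L3  bus=[BusRd]  L3: P0=S P1=S P2=S P3=I  mem[L3]=0
4. P2: store L2 := 62  bus=[BusRdX]  L2: P0=I P1=I P2=M P3=I  mem[L2]=80
5. P3: load  L2  bus=[BusRd]  L2: P0=I P1=I P2=O P3=S  mem[L2]=80
6. P2: load  L4  bus=[BusRd]  L4: P0=I P1=I P2=E P3=I  mem[L4]=30
7. P3: store L1 := 22  bus=[BusRdX]  L1: P0=I P1=I P2=I P3=M  mem[L1]=90
8. P1: store L3 := 68  bus=[BusUpgr]  L3: P0=I P1=M P2=I P3=I  mem[L3]=0
9. P1: load  L4  bus=[BusRd]  L4: P0=I P1=S P2=S P3=I  mem[L4]=30
10. P3: load  L4  bus=[BusRd]  L4: P0=I P1=S P2=S P3=S  mem[L4]=30
11. P0: load  L6  bus=[BusRd]  L6: P0=E P1=I P2=I P3=I  mem[L6]=40
12. P2: load  L3  bus=[BusRd]  L3: P0=I P1=O P2=S P3=I  mem[L3]=0
13. P1: load  L3  bus=[-]  L3: P0=I P1=O P2=S P3=I  mem[L3]=0
14. P0: load  L3  bus=[BusRd]  L3: P0=S P1=O P2=S P3=I  mem[L3]=0
15. P2: load  L3  bus=[-]  L3: P0=S P1=O P2=S P3=I  mem[L3]=0
16. P1: store L3 := 52  bus=[BusUpgr]  L3: P0=I P1=M P2=I P3=I  mem[L3]=0

state = M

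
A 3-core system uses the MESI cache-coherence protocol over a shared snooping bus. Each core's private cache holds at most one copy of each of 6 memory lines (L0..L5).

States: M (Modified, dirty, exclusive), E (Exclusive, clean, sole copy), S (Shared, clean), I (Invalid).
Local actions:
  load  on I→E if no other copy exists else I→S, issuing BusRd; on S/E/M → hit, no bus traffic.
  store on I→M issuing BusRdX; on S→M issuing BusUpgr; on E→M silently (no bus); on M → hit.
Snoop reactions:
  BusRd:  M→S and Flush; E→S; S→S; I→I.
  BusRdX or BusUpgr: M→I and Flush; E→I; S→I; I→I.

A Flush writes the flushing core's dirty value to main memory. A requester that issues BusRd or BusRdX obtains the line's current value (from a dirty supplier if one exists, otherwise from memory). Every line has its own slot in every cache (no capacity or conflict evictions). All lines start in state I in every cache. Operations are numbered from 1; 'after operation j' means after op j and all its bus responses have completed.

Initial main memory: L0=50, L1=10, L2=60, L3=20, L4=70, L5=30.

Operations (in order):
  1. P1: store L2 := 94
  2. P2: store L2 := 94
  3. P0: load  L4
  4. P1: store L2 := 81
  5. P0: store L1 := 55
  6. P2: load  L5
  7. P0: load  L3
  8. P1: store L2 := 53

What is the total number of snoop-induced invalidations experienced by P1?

step 1: P1: store L2 := 94  ⟶  IMI  (L2)  txn=BusRdX  M[L2]=60
step 2: P2: store L2 := 94  ⟶  IIM  (L2)  txn=BusRdX+Flush  M[L2]=94
step 3: P0: load  L4  ⟶  EII  (L4)  txn=BusRd  M[L4]=70
step 4: P1: store L2 := 81  ⟶  IMI  (L2)  txn=BusRdX+Flush  M[L2]=94
step 5: P0: store L1 := 55  ⟶  MII  (L1)  txn=BusRdX  M[L1]=10
step 6: P2: load  L5  ⟶  IIE  (L5)  txn=BusRd  M[L5]=30
step 7: P0: load  L3  ⟶  EII  (L3)  txn=BusRd  M[L3]=20
step 8: P1: store L2 := 53  ⟶  IMI  (L2)  txn=∅  M[L2]=94

invalidations = 1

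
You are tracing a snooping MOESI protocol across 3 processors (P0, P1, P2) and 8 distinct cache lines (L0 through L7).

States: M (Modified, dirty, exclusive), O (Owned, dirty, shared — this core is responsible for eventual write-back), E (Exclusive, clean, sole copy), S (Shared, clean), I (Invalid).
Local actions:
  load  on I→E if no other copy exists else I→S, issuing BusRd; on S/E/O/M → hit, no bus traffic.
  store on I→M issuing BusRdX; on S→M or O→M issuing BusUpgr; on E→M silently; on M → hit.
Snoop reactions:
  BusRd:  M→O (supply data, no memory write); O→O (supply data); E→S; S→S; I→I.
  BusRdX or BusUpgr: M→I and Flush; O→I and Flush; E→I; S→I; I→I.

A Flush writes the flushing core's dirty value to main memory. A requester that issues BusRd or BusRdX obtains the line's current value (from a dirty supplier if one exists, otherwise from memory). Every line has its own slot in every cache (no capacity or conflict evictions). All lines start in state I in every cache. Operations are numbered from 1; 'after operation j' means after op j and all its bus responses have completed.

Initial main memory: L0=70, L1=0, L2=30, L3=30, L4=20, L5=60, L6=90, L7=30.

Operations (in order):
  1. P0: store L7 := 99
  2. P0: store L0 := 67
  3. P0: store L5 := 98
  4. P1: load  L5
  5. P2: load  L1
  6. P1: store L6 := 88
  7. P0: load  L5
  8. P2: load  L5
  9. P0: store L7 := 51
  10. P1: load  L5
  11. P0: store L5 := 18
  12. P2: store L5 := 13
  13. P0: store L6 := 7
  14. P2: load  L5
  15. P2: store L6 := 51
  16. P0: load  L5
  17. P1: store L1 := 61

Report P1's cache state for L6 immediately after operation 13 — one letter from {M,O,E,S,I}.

state = I

step 1: P0: store L7 := 99  ⟶  MII  (L7)  txn=BusRdX  M[L7]=30
step 2: P0: store L0 := 67  ⟶  MII  (L0)  txn=BusRdX  M[L0]=70
step 3: P0: store L5 := 98  ⟶  MII  (L5)  txn=BusRdX  M[L5]=60
step 4: P1: load  L5  ⟶  OSI  (L5)  txn=BusRd  M[L5]=60
step 5: P2: load  L1  ⟶  IIE  (L1)  txn=BusRd  M[L1]=0
step 6: P1: store L6 := 88  ⟶  IMI  (L6)  txn=BusRdX  M[L6]=90
step 7: P0: load  L5  ⟶  OSI  (L5)  txn=∅  M[L5]=60
step 8: P2: load  L5  ⟶  OSS  (L5)  txn=BusRd  M[L5]=60
step 9: P0: store L7 := 51  ⟶  MII  (L7)  txn=∅  M[L7]=30
step 10: P1: load  L5  ⟶  OSS  (L5)  txn=∅  M[L5]=60
step 11: P0: store L5 := 18  ⟶  MII  (L5)  txn=BusUpgr  M[L5]=60
step 12: P2: store L5 := 13  ⟶  IIM  (L5)  txn=BusRdX+Flush  M[L5]=18
step 13: P0: store L6 := 7  ⟶  MII  (L6)  txn=BusRdX+Flush  M[L6]=88
step 14: P2: load  L5  ⟶  IIM  (L5)  txn=∅  M[L5]=18
step 15: P2: store L6 := 51  ⟶  IIM  (L6)  txn=BusRdX+Flush  M[L6]=7
step 16: P0: load  L5  ⟶  SIO  (L5)  txn=BusRd  M[L5]=18
step 17: P1: store L1 := 61  ⟶  IMI  (L1)  txn=BusRdX  M[L1]=0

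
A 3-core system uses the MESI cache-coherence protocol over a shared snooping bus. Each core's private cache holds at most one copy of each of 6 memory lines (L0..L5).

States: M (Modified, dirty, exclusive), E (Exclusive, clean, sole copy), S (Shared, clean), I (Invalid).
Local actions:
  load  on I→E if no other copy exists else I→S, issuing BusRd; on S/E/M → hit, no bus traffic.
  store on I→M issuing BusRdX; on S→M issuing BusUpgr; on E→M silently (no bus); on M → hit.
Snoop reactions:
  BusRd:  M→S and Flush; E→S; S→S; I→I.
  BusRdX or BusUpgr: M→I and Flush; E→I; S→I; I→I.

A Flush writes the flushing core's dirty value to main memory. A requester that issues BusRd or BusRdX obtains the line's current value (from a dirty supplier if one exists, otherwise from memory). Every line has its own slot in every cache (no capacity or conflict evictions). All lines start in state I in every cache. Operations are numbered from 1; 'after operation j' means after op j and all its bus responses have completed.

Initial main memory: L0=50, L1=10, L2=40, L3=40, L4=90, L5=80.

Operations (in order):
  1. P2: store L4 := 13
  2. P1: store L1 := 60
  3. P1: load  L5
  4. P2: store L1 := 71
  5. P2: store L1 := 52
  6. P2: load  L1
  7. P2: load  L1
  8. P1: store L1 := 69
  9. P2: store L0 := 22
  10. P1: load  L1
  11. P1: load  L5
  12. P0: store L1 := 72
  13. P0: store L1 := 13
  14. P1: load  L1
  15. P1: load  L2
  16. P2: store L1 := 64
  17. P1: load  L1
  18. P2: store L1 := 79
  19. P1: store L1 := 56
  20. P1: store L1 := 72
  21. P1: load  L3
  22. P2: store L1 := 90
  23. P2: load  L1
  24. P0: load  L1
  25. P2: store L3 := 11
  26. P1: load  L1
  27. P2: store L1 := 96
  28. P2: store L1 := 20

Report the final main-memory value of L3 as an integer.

memory[L3] = 40

  op1 P2: store L4 := 13 → I/I/M on L4; bus BusRdX; mem=90
  op2 P1: store L1 := 60 → I/M/I on L1; bus BusRdX; mem=10
  op3 P1: load  L5 → I/E/I on L5; bus BusRd; mem=80
  op4 P2: store L1 := 71 → I/I/M on L1; bus BusRdX Flush; mem=60
  op5 P2: store L1 := 52 → I/I/M on L1; bus (none); mem=60
  op6 P2: load  L1 → I/I/M on L1; bus (none); mem=60
  op7 P2: load  L1 → I/I/M on L1; bus (none); mem=60
  op8 P1: store L1 := 69 → I/M/I on L1; bus BusRdX Flush; mem=52
  op9 P2: store L0 := 22 → I/I/M on L0; bus BusRdX; mem=50
  op10 P1: load  L1 → I/M/I on L1; bus (none); mem=52
  op11 P1: load  L5 → I/E/I on L5; bus (none); mem=80
  op12 P0: store L1 := 72 → M/I/I on L1; bus BusRdX Flush; mem=69
  op13 P0: store L1 := 13 → M/I/I on L1; bus (none); mem=69
  op14 P1: load  L1 → S/S/I on L1; bus BusRd Flush; mem=13
  op15 P1: load  L2 → I/E/I on L2; bus BusRd; mem=40
  op16 P2: store L1 := 64 → I/I/M on L1; bus BusRdX; mem=13
  op17 P1: load  L1 → I/S/S on L1; bus BusRd Flush; mem=64
  op18 P2: store L1 := 79 → I/I/M on L1; bus BusUpgr; mem=64
  op19 P1: store L1 := 56 → I/M/I on L1; bus BusRdX Flush; mem=79
  op20 P1: store L1 := 72 → I/M/I on L1; bus (none); mem=79
  op21 P1: load  L3 → I/E/I on L3; bus BusRd; mem=40
  op22 P2: store L1 := 90 → I/I/M on L1; bus BusRdX Flush; mem=72
  op23 P2: load  L1 → I/I/M on L1; bus (none); mem=72
  op24 P0: load  L1 → S/I/S on L1; bus BusRd Flush; mem=90
  op25 P2: store L3 := 11 → I/I/M on L3; bus BusRdX; mem=40
  op26 P1: load  L1 → S/S/S on L1; bus BusRd; mem=90
  op27 P2: store L1 := 96 → I/I/M on L1; bus BusUpgr; mem=90
  op28 P2: store L1 := 20 → I/I/M on L1; bus (none); mem=90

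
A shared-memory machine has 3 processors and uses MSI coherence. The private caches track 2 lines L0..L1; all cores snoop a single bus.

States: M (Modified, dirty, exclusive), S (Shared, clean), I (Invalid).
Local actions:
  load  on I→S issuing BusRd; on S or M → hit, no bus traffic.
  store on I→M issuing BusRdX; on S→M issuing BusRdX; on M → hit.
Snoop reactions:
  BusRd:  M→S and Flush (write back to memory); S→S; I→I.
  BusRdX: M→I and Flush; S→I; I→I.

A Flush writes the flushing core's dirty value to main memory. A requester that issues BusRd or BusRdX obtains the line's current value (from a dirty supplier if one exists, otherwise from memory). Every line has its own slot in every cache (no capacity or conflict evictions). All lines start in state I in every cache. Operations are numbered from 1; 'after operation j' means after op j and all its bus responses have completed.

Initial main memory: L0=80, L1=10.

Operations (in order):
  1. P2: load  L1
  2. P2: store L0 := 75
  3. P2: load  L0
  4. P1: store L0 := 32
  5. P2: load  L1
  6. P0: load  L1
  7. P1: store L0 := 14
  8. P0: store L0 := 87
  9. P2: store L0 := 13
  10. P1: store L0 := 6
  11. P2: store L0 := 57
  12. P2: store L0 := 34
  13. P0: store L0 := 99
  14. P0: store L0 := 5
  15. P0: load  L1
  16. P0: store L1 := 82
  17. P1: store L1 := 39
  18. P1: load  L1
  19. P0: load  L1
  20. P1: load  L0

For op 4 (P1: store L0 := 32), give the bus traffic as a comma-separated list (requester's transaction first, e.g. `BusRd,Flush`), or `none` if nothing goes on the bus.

[1] P2: load  L1 | P0:I, P1:I, P2:S(10) | bus: BusRd
[2] P2: store L0 := 75 | P0:I, P1:I, P2:M(75) | bus: BusRdX
[3] P2: load  L0 | P0:I, P1:I, P2:M(75) | bus: none
[4] P1: store L0 := 32 | P0:I, P1:M(32), P2:I | bus: BusRdX,Flush
[5] P2: load  L1 | P0:I, P1:I, P2:S(10) | bus: none
[6] P0: load  L1 | P0:S(10), P1:I, P2:S(10) | bus: BusRd
[7] P1: store L0 := 14 | P0:I, P1:M(14), P2:I | bus: none
[8] P0: store L0 := 87 | P0:M(87), P1:I, P2:I | bus: BusRdX,Flush
[9] P2: store L0 := 13 | P0:I, P1:I, P2:M(13) | bus: BusRdX,Flush
[10] P1: store L0 := 6 | P0:I, P1:M(6), P2:I | bus: BusRdX,Flush
[11] P2: store L0 := 57 | P0:I, P1:I, P2:M(57) | bus: BusRdX,Flush
[12] P2: store L0 := 34 | P0:I, P1:I, P2:M(34) | bus: none
[13] P0: store L0 := 99 | P0:M(99), P1:I, P2:I | bus: BusRdX,Flush
[14] P0: store L0 := 5 | P0:M(5), P1:I, P2:I | bus: none
[15] P0: load  L1 | P0:S(10), P1:I, P2:S(10) | bus: none
[16] P0: store L1 := 82 | P0:M(82), P1:I, P2:I | bus: BusRdX
[17] P1: store L1 := 39 | P0:I, P1:M(39), P2:I | bus: BusRdX,Flush
[18] P1: load  L1 | P0:I, P1:M(39), P2:I | bus: none
[19] P0: load  L1 | P0:S(39), P1:S(39), P2:I | bus: BusRd,Flush
[20] P1: load  L0 | P0:S(5), P1:S(5), P2:I | bus: BusRd,Flush

bus = BusRdX,Flush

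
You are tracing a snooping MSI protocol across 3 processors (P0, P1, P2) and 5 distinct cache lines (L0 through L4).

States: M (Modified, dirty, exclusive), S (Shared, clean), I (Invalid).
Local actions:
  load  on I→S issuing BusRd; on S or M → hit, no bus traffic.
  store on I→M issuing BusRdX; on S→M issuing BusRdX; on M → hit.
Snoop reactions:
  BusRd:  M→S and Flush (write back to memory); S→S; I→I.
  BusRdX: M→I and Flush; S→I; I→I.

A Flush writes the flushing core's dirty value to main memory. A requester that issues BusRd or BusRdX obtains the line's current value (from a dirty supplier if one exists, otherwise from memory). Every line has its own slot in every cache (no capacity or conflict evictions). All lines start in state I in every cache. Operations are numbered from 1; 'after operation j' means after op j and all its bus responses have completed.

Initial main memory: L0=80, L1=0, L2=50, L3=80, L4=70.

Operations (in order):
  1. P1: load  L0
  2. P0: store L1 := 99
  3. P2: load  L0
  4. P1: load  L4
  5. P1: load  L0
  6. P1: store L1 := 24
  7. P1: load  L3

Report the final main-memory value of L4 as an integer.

[1] P1: load  L0 | P0:I, P1:S(80), P2:I | bus: BusRd
[2] P0: store L1 := 99 | P0:M(99), P1:I, P2:I | bus: BusRdX
[3] P2: load  L0 | P0:I, P1:S(80), P2:S(80) | bus: BusRd
[4] P1: load  L4 | P0:I, P1:S(70), P2:I | bus: BusRd
[5] P1: load  L0 | P0:I, P1:S(80), P2:S(80) | bus: none
[6] P1: store L1 := 24 | P0:I, P1:M(24), P2:I | bus: BusRdX,Flush
[7] P1: load  L3 | P0:I, P1:S(80), P2:I | bus: BusRd

memory[L4] = 70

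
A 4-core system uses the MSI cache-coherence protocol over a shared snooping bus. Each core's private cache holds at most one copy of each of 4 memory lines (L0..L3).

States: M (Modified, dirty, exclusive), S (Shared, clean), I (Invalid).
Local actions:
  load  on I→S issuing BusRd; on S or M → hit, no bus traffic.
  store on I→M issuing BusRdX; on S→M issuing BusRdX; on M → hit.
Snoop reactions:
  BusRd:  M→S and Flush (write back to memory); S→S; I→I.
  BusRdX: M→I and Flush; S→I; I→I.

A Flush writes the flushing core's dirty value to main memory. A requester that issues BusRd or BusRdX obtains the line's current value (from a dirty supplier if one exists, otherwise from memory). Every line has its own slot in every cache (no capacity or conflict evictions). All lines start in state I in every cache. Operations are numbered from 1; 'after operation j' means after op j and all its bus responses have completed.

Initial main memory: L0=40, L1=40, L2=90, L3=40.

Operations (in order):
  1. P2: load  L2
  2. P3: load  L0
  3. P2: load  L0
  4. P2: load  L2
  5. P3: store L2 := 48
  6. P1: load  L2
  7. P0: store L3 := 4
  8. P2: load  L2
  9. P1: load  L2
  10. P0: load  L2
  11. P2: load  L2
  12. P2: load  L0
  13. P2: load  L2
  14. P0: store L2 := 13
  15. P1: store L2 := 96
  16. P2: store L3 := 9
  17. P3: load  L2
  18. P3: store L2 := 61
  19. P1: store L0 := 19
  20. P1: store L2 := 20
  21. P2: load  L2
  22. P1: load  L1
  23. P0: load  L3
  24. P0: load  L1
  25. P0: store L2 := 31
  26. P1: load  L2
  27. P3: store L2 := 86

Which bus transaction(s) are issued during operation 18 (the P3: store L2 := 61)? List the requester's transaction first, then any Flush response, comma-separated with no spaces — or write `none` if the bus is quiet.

bus = BusRdX

[1] P2: load  L2 | P0:I, P1:I, P2:S(90), P3:I | bus: BusRd
[2] P3: load  L0 | P0:I, P1:I, P2:I, P3:S(40) | bus: BusRd
[3] P2: load  L0 | P0:I, P1:I, P2:S(40), P3:S(40) | bus: BusRd
[4] P2: load  L2 | P0:I, P1:I, P2:S(90), P3:I | bus: none
[5] P3: store L2 := 48 | P0:I, P1:I, P2:I, P3:M(48) | bus: BusRdX
[6] P1: load  L2 | P0:I, P1:S(48), P2:I, P3:S(48) | bus: BusRd,Flush
[7] P0: store L3 := 4 | P0:M(4), P1:I, P2:I, P3:I | bus: BusRdX
[8] P2: load  L2 | P0:I, P1:S(48), P2:S(48), P3:S(48) | bus: BusRd
[9] P1: load  L2 | P0:I, P1:S(48), P2:S(48), P3:S(48) | bus: none
[10] P0: load  L2 | P0:S(48), P1:S(48), P2:S(48), P3:S(48) | bus: BusRd
[11] P2: load  L2 | P0:S(48), P1:S(48), P2:S(48), P3:S(48) | bus: none
[12] P2: load  L0 | P0:I, P1:I, P2:S(40), P3:S(40) | bus: none
[13] P2: load  L2 | P0:S(48), P1:S(48), P2:S(48), P3:S(48) | bus: none
[14] P0: store L2 := 13 | P0:M(13), P1:I, P2:I, P3:I | bus: BusRdX
[15] P1: store L2 := 96 | P0:I, P1:M(96), P2:I, P3:I | bus: BusRdX,Flush
[16] P2: store L3 := 9 | P0:I, P1:I, P2:M(9), P3:I | bus: BusRdX,Flush
[17] P3: load  L2 | P0:I, P1:S(96), P2:I, P3:S(96) | bus: BusRd,Flush
[18] P3: store L2 := 61 | P0:I, P1:I, P2:I, P3:M(61) | bus: BusRdX
[19] P1: store L0 := 19 | P0:I, P1:M(19), P2:I, P3:I | bus: BusRdX
[20] P1: store L2 := 20 | P0:I, P1:M(20), P2:I, P3:I | bus: BusRdX,Flush
[21] P2: load  L2 | P0:I, P1:S(20), P2:S(20), P3:I | bus: BusRd,Flush
[22] P1: load  L1 | P0:I, P1:S(40), P2:I, P3:I | bus: BusRd
[23] P0: load  L3 | P0:S(9), P1:I, P2:S(9), P3:I | bus: BusRd,Flush
[24] P0: load  L1 | P0:S(40), P1:S(40), P2:I, P3:I | bus: BusRd
[25] P0: store L2 := 31 | P0:M(31), P1:I, P2:I, P3:I | bus: BusRdX
[26] P1: load  L2 | P0:S(31), P1:S(31), P2:I, P3:I | bus: BusRd,Flush
[27] P3: store L2 := 86 | P0:I, P1:I, P2:I, P3:M(86) | bus: BusRdX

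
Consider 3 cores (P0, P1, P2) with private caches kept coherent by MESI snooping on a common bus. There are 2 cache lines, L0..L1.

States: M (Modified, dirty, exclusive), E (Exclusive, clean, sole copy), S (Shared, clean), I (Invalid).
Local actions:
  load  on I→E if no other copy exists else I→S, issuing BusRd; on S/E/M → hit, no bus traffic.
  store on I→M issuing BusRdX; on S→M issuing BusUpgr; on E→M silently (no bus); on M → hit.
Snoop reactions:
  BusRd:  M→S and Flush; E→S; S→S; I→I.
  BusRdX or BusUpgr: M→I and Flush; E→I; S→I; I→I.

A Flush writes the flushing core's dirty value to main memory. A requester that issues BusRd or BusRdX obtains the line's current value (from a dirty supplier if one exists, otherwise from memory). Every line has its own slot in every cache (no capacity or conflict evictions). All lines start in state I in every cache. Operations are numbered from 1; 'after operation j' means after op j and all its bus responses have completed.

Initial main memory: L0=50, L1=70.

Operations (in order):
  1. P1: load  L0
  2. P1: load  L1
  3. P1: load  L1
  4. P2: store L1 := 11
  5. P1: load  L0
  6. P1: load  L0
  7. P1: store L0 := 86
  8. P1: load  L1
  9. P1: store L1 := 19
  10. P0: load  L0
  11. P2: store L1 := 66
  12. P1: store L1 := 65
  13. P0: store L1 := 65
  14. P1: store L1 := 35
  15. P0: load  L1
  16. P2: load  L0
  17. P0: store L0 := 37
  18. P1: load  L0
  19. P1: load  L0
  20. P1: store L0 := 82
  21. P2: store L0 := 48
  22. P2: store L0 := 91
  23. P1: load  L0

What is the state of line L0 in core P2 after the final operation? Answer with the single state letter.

state = S

[1] P1: load  L0 | P0:I, P1:E(50), P2:I | bus: BusRd
[2] P1: load  L1 | P0:I, P1:E(70), P2:I | bus: BusRd
[3] P1: load  L1 | P0:I, P1:E(70), P2:I | bus: none
[4] P2: store L1 := 11 | P0:I, P1:I, P2:M(11) | bus: BusRdX
[5] P1: load  L0 | P0:I, P1:E(50), P2:I | bus: none
[6] P1: load  L0 | P0:I, P1:E(50), P2:I | bus: none
[7] P1: store L0 := 86 | P0:I, P1:M(86), P2:I | bus: none
[8] P1: load  L1 | P0:I, P1:S(11), P2:S(11) | bus: BusRd,Flush
[9] P1: store L1 := 19 | P0:I, P1:M(19), P2:I | bus: BusUpgr
[10] P0: load  L0 | P0:S(86), P1:S(86), P2:I | bus: BusRd,Flush
[11] P2: store L1 := 66 | P0:I, P1:I, P2:M(66) | bus: BusRdX,Flush
[12] P1: store L1 := 65 | P0:I, P1:M(65), P2:I | bus: BusRdX,Flush
[13] P0: store L1 := 65 | P0:M(65), P1:I, P2:I | bus: BusRdX,Flush
[14] P1: store L1 := 35 | P0:I, P1:M(35), P2:I | bus: BusRdX,Flush
[15] P0: load  L1 | P0:S(35), P1:S(35), P2:I | bus: BusRd,Flush
[16] P2: load  L0 | P0:S(86), P1:S(86), P2:S(86) | bus: BusRd
[17] P0: store L0 := 37 | P0:M(37), P1:I, P2:I | bus: BusUpgr
[18] P1: load  L0 | P0:S(37), P1:S(37), P2:I | bus: BusRd,Flush
[19] P1: load  L0 | P0:S(37), P1:S(37), P2:I | bus: none
[20] P1: store L0 := 82 | P0:I, P1:M(82), P2:I | bus: BusUpgr
[21] P2: store L0 := 48 | P0:I, P1:I, P2:M(48) | bus: BusRdX,Flush
[22] P2: store L0 := 91 | P0:I, P1:I, P2:M(91) | bus: none
[23] P1: load  L0 | P0:I, P1:S(91), P2:S(91) | bus: BusRd,Flush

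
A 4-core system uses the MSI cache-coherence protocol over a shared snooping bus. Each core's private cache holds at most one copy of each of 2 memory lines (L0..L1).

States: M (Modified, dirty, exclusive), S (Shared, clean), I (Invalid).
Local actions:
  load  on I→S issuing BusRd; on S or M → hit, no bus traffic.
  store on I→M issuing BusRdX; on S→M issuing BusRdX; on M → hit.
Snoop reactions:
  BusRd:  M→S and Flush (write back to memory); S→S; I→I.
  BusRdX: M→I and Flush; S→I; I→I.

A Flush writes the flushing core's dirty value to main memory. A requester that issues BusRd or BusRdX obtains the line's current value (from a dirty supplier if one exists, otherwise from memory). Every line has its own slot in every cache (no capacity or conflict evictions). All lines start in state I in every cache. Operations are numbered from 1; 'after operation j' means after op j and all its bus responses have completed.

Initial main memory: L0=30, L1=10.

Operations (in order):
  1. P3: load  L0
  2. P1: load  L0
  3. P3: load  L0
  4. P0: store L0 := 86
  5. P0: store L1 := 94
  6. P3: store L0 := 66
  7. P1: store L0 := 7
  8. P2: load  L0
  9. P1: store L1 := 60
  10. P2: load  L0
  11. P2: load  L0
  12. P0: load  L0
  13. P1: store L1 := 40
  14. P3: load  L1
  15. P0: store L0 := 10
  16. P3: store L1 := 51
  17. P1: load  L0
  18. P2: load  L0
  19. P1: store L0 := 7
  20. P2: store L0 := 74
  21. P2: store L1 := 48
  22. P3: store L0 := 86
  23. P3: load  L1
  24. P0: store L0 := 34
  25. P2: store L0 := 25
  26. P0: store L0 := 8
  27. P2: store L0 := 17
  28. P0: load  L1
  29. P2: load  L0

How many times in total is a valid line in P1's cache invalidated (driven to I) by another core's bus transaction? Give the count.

invalidations = 4

  op1 P3: load  L0 → I/I/I/S on L0; bus BusRd; mem=30
  op2 P1: load  L0 → I/S/I/S on L0; bus BusRd; mem=30
  op3 P3: load  L0 → I/S/I/S on L0; bus (none); mem=30
  op4 P0: store L0 := 86 → M/I/I/I on L0; bus BusRdX; mem=30
  op5 P0: store L1 := 94 → M/I/I/I on L1; bus BusRdX; mem=10
  op6 P3: store L0 := 66 → I/I/I/M on L0; bus BusRdX Flush; mem=86
  op7 P1: store L0 := 7 → I/M/I/I on L0; bus BusRdX Flush; mem=66
  op8 P2: load  L0 → I/S/S/I on L0; bus BusRd Flush; mem=7
  op9 P1: store L1 := 60 → I/M/I/I on L1; bus BusRdX Flush; mem=94
  op10 P2: load  L0 → I/S/S/I on L0; bus (none); mem=7
  op11 P2: load  L0 → I/S/S/I on L0; bus (none); mem=7
  op12 P0: load  L0 → S/S/S/I on L0; bus BusRd; mem=7
  op13 P1: store L1 := 40 → I/M/I/I on L1; bus (none); mem=94
  op14 P3: load  L1 → I/S/I/S on L1; bus BusRd Flush; mem=40
  op15 P0: store L0 := 10 → M/I/I/I on L0; bus BusRdX; mem=7
  op16 P3: store L1 := 51 → I/I/I/M on L1; bus BusRdX; mem=40
  op17 P1: load  L0 → S/S/I/I on L0; bus BusRd Flush; mem=10
  op18 P2: load  L0 → S/S/S/I on L0; bus BusRd; mem=10
  op19 P1: store L0 := 7 → I/M/I/I on L0; bus BusRdX; mem=10
  op20 P2: store L0 := 74 → I/I/M/I on L0; bus BusRdX Flush; mem=7
  op21 P2: store L1 := 48 → I/I/M/I on L1; bus BusRdX Flush; mem=51
  op22 P3: store L0 := 86 → I/I/I/M on L0; bus BusRdX Flush; mem=74
  op23 P3: load  L1 → I/I/S/S on L1; bus BusRd Flush; mem=48
  op24 P0: store L0 := 34 → M/I/I/I on L0; bus BusRdX Flush; mem=86
  op25 P2: store L0 := 25 → I/I/M/I on L0; bus BusRdX Flush; mem=34
  op26 P0: store L0 := 8 → M/I/I/I on L0; bus BusRdX Flush; mem=25
  op27 P2: store L0 := 17 → I/I/M/I on L0; bus BusRdX Flush; mem=8
  op28 P0: load  L1 → S/I/S/S on L1; bus BusRd; mem=48
  op29 P2: load  L0 → I/I/M/I on L0; bus (none); mem=8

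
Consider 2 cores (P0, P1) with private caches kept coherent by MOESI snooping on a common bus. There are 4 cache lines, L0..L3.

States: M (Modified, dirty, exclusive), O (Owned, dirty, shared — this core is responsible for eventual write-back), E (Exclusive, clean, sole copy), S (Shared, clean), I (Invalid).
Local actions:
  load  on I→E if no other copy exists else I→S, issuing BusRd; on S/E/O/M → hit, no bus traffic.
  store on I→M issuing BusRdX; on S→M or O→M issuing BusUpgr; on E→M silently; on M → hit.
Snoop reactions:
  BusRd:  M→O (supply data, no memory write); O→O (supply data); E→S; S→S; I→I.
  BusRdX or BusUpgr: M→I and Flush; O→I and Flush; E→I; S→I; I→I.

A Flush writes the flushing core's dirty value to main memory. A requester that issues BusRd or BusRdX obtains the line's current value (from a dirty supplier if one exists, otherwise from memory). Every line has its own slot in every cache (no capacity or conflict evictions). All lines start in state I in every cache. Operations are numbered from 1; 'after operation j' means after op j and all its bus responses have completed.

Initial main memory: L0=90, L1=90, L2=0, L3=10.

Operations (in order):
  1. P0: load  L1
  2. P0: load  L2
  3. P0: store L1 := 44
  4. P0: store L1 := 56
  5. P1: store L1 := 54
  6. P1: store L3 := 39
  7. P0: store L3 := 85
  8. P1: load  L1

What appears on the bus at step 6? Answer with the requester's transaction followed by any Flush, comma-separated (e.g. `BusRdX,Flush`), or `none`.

  op1 P0: load  L1 → E/I on L1; bus BusRd; mem=90
  op2 P0: load  L2 → E/I on L2; bus BusRd; mem=0
  op3 P0: store L1 := 44 → M/I on L1; bus (none); mem=90
  op4 P0: store L1 := 56 → M/I on L1; bus (none); mem=90
  op5 P1: store L1 := 54 → I/M on L1; bus BusRdX Flush; mem=56
  op6 P1: store L3 := 39 → I/M on L3; bus BusRdX; mem=10
  op7 P0: store L3 := 85 → M/I on L3; bus BusRdX Flush; mem=39
  op8 P1: load  L1 → I/M on L1; bus (none); mem=56

bus = BusRdX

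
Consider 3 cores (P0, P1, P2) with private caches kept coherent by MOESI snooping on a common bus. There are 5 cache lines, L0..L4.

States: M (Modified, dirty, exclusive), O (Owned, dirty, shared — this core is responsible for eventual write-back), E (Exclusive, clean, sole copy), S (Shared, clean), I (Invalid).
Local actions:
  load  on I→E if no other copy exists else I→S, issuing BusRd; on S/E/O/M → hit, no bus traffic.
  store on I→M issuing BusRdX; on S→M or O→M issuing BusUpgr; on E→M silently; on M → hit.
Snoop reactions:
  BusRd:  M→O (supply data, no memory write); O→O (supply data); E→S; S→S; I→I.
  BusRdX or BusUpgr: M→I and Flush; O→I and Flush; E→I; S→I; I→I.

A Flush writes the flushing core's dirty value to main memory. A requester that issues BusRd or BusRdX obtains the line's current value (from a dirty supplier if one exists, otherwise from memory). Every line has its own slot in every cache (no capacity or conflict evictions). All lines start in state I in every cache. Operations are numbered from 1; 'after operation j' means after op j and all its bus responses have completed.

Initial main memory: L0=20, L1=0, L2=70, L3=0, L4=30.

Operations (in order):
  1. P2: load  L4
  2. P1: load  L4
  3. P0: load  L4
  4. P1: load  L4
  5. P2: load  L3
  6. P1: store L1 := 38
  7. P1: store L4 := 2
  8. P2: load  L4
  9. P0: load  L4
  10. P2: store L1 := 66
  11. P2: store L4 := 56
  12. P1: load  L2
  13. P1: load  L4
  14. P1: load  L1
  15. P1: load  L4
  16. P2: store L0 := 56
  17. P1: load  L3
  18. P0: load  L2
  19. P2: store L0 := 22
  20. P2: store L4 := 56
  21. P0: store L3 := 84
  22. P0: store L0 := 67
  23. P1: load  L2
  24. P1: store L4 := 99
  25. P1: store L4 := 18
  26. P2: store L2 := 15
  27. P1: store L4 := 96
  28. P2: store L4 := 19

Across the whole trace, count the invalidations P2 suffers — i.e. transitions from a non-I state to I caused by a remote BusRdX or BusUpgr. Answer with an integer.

invalidations = 4

[1] P2: load  L4 | P0:I, P1:I, P2:E(30) | bus: BusRd
[2] P1: load  L4 | P0:I, P1:S(30), P2:S(30) | bus: BusRd
[3] P0: load  L4 | P0:S(30), P1:S(30), P2:S(30) | bus: BusRd
[4] P1: load  L4 | P0:S(30), P1:S(30), P2:S(30) | bus: none
[5] P2: load  L3 | P0:I, P1:I, P2:E(0) | bus: BusRd
[6] P1: store L1 := 38 | P0:I, P1:M(38), P2:I | bus: BusRdX
[7] P1: store L4 := 2 | P0:I, P1:M(2), P2:I | bus: BusUpgr
[8] P2: load  L4 | P0:I, P1:O(2), P2:S(2) | bus: BusRd
[9] P0: load  L4 | P0:S(2), P1:O(2), P2:S(2) | bus: BusRd
[10] P2: store L1 := 66 | P0:I, P1:I, P2:M(66) | bus: BusRdX,Flush
[11] P2: store L4 := 56 | P0:I, P1:I, P2:M(56) | bus: BusUpgr,Flush
[12] P1: load  L2 | P0:I, P1:E(70), P2:I | bus: BusRd
[13] P1: load  L4 | P0:I, P1:S(56), P2:O(56) | bus: BusRd
[14] P1: load  L1 | P0:I, P1:S(66), P2:O(66) | bus: BusRd
[15] P1: load  L4 | P0:I, P1:S(56), P2:O(56) | bus: none
[16] P2: store L0 := 56 | P0:I, P1:I, P2:M(56) | bus: BusRdX
[17] P1: load  L3 | P0:I, P1:S(0), P2:S(0) | bus: BusRd
[18] P0: load  L2 | P0:S(70), P1:S(70), P2:I | bus: BusRd
[19] P2: store L0 := 22 | P0:I, P1:I, P2:M(22) | bus: none
[20] P2: store L4 := 56 | P0:I, P1:I, P2:M(56) | bus: BusUpgr
[21] P0: store L3 := 84 | P0:M(84), P1:I, P2:I | bus: BusRdX
[22] P0: store L0 := 67 | P0:M(67), P1:I, P2:I | bus: BusRdX,Flush
[23] P1: load  L2 | P0:S(70), P1:S(70), P2:I | bus: none
[24] P1: store L4 := 99 | P0:I, P1:M(99), P2:I | bus: BusRdX,Flush
[25] P1: store L4 := 18 | P0:I, P1:M(18), P2:I | bus: none
[26] P2: store L2 := 15 | P0:I, P1:I, P2:M(15) | bus: BusRdX
[27] P1: store L4 := 96 | P0:I, P1:M(96), P2:I | bus: none
[28] P2: store L4 := 19 | P0:I, P1:I, P2:M(19) | bus: BusRdX,Flush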